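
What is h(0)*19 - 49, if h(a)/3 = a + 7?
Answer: 350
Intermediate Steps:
h(a) = 21 + 3*a (h(a) = 3*(a + 7) = 3*(7 + a) = 21 + 3*a)
h(0)*19 - 49 = (21 + 3*0)*19 - 49 = (21 + 0)*19 - 49 = 21*19 - 49 = 399 - 49 = 350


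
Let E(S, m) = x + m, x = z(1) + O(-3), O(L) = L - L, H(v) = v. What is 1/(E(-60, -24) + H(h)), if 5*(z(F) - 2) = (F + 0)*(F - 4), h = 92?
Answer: 5/347 ≈ 0.014409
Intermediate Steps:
z(F) = 2 + F*(-4 + F)/5 (z(F) = 2 + ((F + 0)*(F - 4))/5 = 2 + (F*(-4 + F))/5 = 2 + F*(-4 + F)/5)
O(L) = 0
x = 7/5 (x = (2 - ⅘*1 + (⅕)*1²) + 0 = (2 - ⅘ + (⅕)*1) + 0 = (2 - ⅘ + ⅕) + 0 = 7/5 + 0 = 7/5 ≈ 1.4000)
E(S, m) = 7/5 + m
1/(E(-60, -24) + H(h)) = 1/((7/5 - 24) + 92) = 1/(-113/5 + 92) = 1/(347/5) = 5/347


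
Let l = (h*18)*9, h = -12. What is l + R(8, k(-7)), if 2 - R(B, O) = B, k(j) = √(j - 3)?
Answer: -1950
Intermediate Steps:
k(j) = √(-3 + j)
l = -1944 (l = -12*18*9 = -216*9 = -1944)
R(B, O) = 2 - B
l + R(8, k(-7)) = -1944 + (2 - 1*8) = -1944 + (2 - 8) = -1944 - 6 = -1950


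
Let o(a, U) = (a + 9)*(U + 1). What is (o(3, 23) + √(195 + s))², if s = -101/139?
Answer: 11556220/139 + 1152*√938389/139 ≈ 91167.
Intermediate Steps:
s = -101/139 (s = -101*1/139 = -101/139 ≈ -0.72662)
o(a, U) = (1 + U)*(9 + a) (o(a, U) = (9 + a)*(1 + U) = (1 + U)*(9 + a))
(o(3, 23) + √(195 + s))² = ((9 + 3 + 9*23 + 23*3) + √(195 - 101/139))² = ((9 + 3 + 207 + 69) + √(27004/139))² = (288 + 2*√938389/139)²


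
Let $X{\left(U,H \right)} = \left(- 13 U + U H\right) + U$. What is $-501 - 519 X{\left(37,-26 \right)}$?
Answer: $729213$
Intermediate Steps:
$X{\left(U,H \right)} = - 12 U + H U$ ($X{\left(U,H \right)} = \left(- 13 U + H U\right) + U = - 12 U + H U$)
$-501 - 519 X{\left(37,-26 \right)} = -501 - 519 \cdot 37 \left(-12 - 26\right) = -501 - 519 \cdot 37 \left(-38\right) = -501 - -729714 = -501 + 729714 = 729213$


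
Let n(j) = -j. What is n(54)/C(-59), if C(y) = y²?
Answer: -54/3481 ≈ -0.015513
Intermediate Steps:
n(54)/C(-59) = (-1*54)/((-59)²) = -54/3481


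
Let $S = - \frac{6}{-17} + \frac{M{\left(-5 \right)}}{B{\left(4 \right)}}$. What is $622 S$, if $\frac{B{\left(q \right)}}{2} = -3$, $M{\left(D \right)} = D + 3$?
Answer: $\frac{21770}{51} \approx 426.86$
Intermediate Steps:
$M{\left(D \right)} = 3 + D$
$B{\left(q \right)} = -6$ ($B{\left(q \right)} = 2 \left(-3\right) = -6$)
$S = \frac{35}{51}$ ($S = - \frac{6}{-17} + \frac{3 - 5}{-6} = \left(-6\right) \left(- \frac{1}{17}\right) - - \frac{1}{3} = \frac{6}{17} + \frac{1}{3} = \frac{35}{51} \approx 0.68627$)
$622 S = 622 \cdot \frac{35}{51} = \frac{21770}{51}$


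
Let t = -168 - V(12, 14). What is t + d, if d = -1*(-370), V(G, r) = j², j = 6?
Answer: 166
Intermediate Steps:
V(G, r) = 36 (V(G, r) = 6² = 36)
d = 370
t = -204 (t = -168 - 1*36 = -168 - 36 = -204)
t + d = -204 + 370 = 166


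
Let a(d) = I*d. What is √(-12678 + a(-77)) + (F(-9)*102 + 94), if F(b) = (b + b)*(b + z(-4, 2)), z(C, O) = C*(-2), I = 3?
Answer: 1930 + I*√12909 ≈ 1930.0 + 113.62*I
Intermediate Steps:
z(C, O) = -2*C
F(b) = 2*b*(8 + b) (F(b) = (b + b)*(b - 2*(-4)) = (2*b)*(b + 8) = (2*b)*(8 + b) = 2*b*(8 + b))
a(d) = 3*d
√(-12678 + a(-77)) + (F(-9)*102 + 94) = √(-12678 + 3*(-77)) + ((2*(-9)*(8 - 9))*102 + 94) = √(-12678 - 231) + ((2*(-9)*(-1))*102 + 94) = √(-12909) + (18*102 + 94) = I*√12909 + (1836 + 94) = I*√12909 + 1930 = 1930 + I*√12909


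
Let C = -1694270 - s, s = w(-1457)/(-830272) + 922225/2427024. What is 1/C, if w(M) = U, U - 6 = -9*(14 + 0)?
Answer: -31485782352/53345428434098635 ≈ -5.9022e-7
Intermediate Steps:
U = -120 (U = 6 - 9*(14 + 0) = 6 - 9*14 = 6 - 126 = -120)
w(M) = -120
s = 11968575595/31485782352 (s = -120/(-830272) + 922225/2427024 = -120*(-1/830272) + 922225*(1/2427024) = 15/103784 + 922225/2427024 = 11968575595/31485782352 ≈ 0.38013)
C = -53345428434098635/31485782352 (C = -1694270 - 1*11968575595/31485782352 = -1694270 - 11968575595/31485782352 = -53345428434098635/31485782352 ≈ -1.6943e+6)
1/C = 1/(-53345428434098635/31485782352) = -31485782352/53345428434098635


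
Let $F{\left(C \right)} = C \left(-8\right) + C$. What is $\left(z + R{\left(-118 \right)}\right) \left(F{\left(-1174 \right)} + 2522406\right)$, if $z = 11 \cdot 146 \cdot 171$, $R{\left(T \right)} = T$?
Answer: $694676532992$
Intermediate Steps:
$z = 274626$ ($z = 1606 \cdot 171 = 274626$)
$F{\left(C \right)} = - 7 C$ ($F{\left(C \right)} = - 8 C + C = - 7 C$)
$\left(z + R{\left(-118 \right)}\right) \left(F{\left(-1174 \right)} + 2522406\right) = \left(274626 - 118\right) \left(\left(-7\right) \left(-1174\right) + 2522406\right) = 274508 \left(8218 + 2522406\right) = 274508 \cdot 2530624 = 694676532992$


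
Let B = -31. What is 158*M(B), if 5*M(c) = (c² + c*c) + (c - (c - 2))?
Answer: 303992/5 ≈ 60798.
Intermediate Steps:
M(c) = ⅖ + 2*c²/5 (M(c) = ((c² + c*c) + (c - (c - 2)))/5 = ((c² + c²) + (c - (-2 + c)))/5 = (2*c² + (c + (2 - c)))/5 = (2*c² + 2)/5 = (2 + 2*c²)/5 = ⅖ + 2*c²/5)
158*M(B) = 158*(⅖ + (⅖)*(-31)²) = 158*(⅖ + (⅖)*961) = 158*(⅖ + 1922/5) = 158*(1924/5) = 303992/5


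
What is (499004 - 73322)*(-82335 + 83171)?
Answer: 355870152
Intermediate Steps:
(499004 - 73322)*(-82335 + 83171) = 425682*836 = 355870152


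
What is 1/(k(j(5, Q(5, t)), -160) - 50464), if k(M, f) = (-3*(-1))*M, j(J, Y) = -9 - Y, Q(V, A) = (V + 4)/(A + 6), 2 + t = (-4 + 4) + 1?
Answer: -5/252482 ≈ -1.9803e-5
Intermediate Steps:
t = -1 (t = -2 + ((-4 + 4) + 1) = -2 + (0 + 1) = -2 + 1 = -1)
Q(V, A) = (4 + V)/(6 + A)
k(M, f) = 3*M
1/(k(j(5, Q(5, t)), -160) - 50464) = 1/(3*(-9 - (4 + 5)/(6 - 1)) - 50464) = 1/(3*(-9 - 9/5) - 50464) = 1/(3*(-54/5) - 50464) = 1/(-162/5 - 50464) = 1/(-252482/5) = -5/252482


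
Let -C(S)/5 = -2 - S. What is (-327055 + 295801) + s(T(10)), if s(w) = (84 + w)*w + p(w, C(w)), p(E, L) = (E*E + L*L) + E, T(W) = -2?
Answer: -31416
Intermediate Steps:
C(S) = 10 + 5*S (C(S) = -5*(-2 - S) = 10 + 5*S)
p(E, L) = E + E² + L² (p(E, L) = (E² + L²) + E = E + E² + L²)
s(w) = w + w² + (10 + 5*w)² + w*(84 + w) (s(w) = (84 + w)*w + (w + w² + (10 + 5*w)²) = w*(84 + w) + (w + w² + (10 + 5*w)²) = w + w² + (10 + 5*w)² + w*(84 + w))
(-327055 + 295801) + s(T(10)) = (-327055 + 295801) + (100 + 27*(-2)² + 185*(-2)) = -31254 + (100 + 27*4 - 370) = -31254 + (100 + 108 - 370) = -31254 - 162 = -31416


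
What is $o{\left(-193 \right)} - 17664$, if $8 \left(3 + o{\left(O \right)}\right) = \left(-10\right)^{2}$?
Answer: $- \frac{35309}{2} \approx -17655.0$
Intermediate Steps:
$o{\left(O \right)} = \frac{19}{2}$ ($o{\left(O \right)} = -3 + \frac{\left(-10\right)^{2}}{8} = -3 + \frac{1}{8} \cdot 100 = -3 + \frac{25}{2} = \frac{19}{2}$)
$o{\left(-193 \right)} - 17664 = \frac{19}{2} - 17664 = - \frac{35309}{2}$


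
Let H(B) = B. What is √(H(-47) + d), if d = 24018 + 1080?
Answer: √25051 ≈ 158.28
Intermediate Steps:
d = 25098
√(H(-47) + d) = √(-47 + 25098) = √25051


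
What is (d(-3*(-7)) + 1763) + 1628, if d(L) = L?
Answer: 3412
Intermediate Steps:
(d(-3*(-7)) + 1763) + 1628 = (-3*(-7) + 1763) + 1628 = (21 + 1763) + 1628 = 1784 + 1628 = 3412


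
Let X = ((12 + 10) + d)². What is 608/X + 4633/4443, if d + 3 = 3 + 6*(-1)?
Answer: 121481/35544 ≈ 3.4178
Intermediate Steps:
d = -6 (d = -3 + (3 + 6*(-1)) = -3 + (3 - 6) = -3 - 3 = -6)
X = 256 (X = ((12 + 10) - 6)² = (22 - 6)² = 16² = 256)
608/X + 4633/4443 = 608/256 + 4633/4443 = 608*(1/256) + 4633*(1/4443) = 19/8 + 4633/4443 = 121481/35544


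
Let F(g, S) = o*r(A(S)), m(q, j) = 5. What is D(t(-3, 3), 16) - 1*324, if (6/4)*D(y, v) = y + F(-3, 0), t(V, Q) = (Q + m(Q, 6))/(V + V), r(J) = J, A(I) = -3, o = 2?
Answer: -2960/9 ≈ -328.89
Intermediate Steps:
t(V, Q) = (5 + Q)/(2*V) (t(V, Q) = (Q + 5)/(V + V) = (5 + Q)/((2*V)) = (5 + Q)*(1/(2*V)) = (5 + Q)/(2*V))
F(g, S) = -6 (F(g, S) = 2*(-3) = -6)
D(y, v) = -4 + 2*y/3 (D(y, v) = 2*(y - 6)/3 = 2*(-6 + y)/3 = -4 + 2*y/3)
D(t(-3, 3), 16) - 1*324 = (-4 + 2*((1/2)*(5 + 3)/(-3))/3) - 1*324 = (-4 + 2*((1/2)*(-1/3)*8)/3) - 324 = (-4 + (2/3)*(-4/3)) - 324 = (-4 - 8/9) - 324 = -44/9 - 324 = -2960/9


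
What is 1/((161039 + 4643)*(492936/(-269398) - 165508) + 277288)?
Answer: -134699/3693678575821608 ≈ -3.6467e-11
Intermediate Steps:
1/((161039 + 4643)*(492936/(-269398) - 165508) + 277288) = 1/(165682*(492936*(-1/269398) - 165508) + 277288) = 1/(165682*(-246468/134699 - 165508) + 277288) = 1/(165682*(-22294008560/134699) + 277288) = 1/(-3693715926237920/134699 + 277288) = 1/(-3693678575821608/134699) = -134699/3693678575821608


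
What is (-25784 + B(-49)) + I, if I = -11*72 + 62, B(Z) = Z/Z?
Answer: -26513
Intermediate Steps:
B(Z) = 1
I = -730 (I = -792 + 62 = -730)
(-25784 + B(-49)) + I = (-25784 + 1) - 730 = -25783 - 730 = -26513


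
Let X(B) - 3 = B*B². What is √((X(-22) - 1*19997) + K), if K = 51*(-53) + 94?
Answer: I*√33251 ≈ 182.35*I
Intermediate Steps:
K = -2609 (K = -2703 + 94 = -2609)
X(B) = 3 + B³ (X(B) = 3 + B*B² = 3 + B³)
√((X(-22) - 1*19997) + K) = √(((3 + (-22)³) - 1*19997) - 2609) = √(((3 - 10648) - 19997) - 2609) = √((-10645 - 19997) - 2609) = √(-30642 - 2609) = √(-33251) = I*√33251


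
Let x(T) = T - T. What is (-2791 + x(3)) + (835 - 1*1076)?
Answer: -3032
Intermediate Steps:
x(T) = 0
(-2791 + x(3)) + (835 - 1*1076) = (-2791 + 0) + (835 - 1*1076) = -2791 + (835 - 1076) = -2791 - 241 = -3032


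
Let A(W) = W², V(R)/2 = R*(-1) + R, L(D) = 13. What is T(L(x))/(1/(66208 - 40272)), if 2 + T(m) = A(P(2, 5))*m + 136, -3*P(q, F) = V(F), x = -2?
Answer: 3475424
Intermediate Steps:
V(R) = 0 (V(R) = 2*(R*(-1) + R) = 2*(-R + R) = 2*0 = 0)
P(q, F) = 0 (P(q, F) = -⅓*0 = 0)
T(m) = 134 (T(m) = -2 + (0²*m + 136) = -2 + (0*m + 136) = -2 + (0 + 136) = -2 + 136 = 134)
T(L(x))/(1/(66208 - 40272)) = 134/(1/(66208 - 40272)) = 134/(1/25936) = 134*25936 = 3475424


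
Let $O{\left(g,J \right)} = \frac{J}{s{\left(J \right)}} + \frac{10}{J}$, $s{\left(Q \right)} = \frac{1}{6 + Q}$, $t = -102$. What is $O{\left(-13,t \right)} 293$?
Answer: $\frac{146320391}{51} \approx 2.869 \cdot 10^{6}$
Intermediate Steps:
$O{\left(g,J \right)} = \frac{10}{J} + J \left(6 + J\right)$ ($O{\left(g,J \right)} = \frac{J}{\frac{1}{6 + J}} + \frac{10}{J} = J \left(6 + J\right) + \frac{10}{J} = \frac{10}{J} + J \left(6 + J\right)$)
$O{\left(-13,t \right)} 293 = \frac{10 + \left(-102\right)^{2} \left(6 - 102\right)}{-102} \cdot 293 = - \frac{10 + 10404 \left(-96\right)}{102} \cdot 293 = - \frac{10 - 998784}{102} \cdot 293 = \left(- \frac{1}{102}\right) \left(-998774\right) 293 = \frac{499387}{51} \cdot 293 = \frac{146320391}{51}$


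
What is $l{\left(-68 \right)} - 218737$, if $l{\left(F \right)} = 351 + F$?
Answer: $-218454$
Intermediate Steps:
$l{\left(-68 \right)} - 218737 = \left(351 - 68\right) - 218737 = 283 - 218737 = -218454$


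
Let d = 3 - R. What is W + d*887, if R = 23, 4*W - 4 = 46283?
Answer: -24673/4 ≈ -6168.3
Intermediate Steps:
W = 46287/4 (W = 1 + (¼)*46283 = 1 + 46283/4 = 46287/4 ≈ 11572.)
d = -20 (d = 3 - 1*23 = 3 - 23 = -20)
W + d*887 = 46287/4 - 20*887 = 46287/4 - 17740 = -24673/4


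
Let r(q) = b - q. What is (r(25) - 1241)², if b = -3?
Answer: 1610361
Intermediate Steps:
r(q) = -3 - q
(r(25) - 1241)² = ((-3 - 1*25) - 1241)² = ((-3 - 25) - 1241)² = (-28 - 1241)² = (-1269)² = 1610361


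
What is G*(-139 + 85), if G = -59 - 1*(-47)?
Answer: 648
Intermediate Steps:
G = -12 (G = -59 + 47 = -12)
G*(-139 + 85) = -12*(-139 + 85) = -12*(-54) = 648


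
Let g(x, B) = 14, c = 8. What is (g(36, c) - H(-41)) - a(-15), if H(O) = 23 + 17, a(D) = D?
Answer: -11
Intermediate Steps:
H(O) = 40
(g(36, c) - H(-41)) - a(-15) = (14 - 1*40) - 1*(-15) = (14 - 40) + 15 = -26 + 15 = -11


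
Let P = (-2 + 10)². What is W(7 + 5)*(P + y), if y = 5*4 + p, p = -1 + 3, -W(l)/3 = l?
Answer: -3096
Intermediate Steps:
W(l) = -3*l
p = 2
y = 22 (y = 5*4 + 2 = 20 + 2 = 22)
P = 64 (P = 8² = 64)
W(7 + 5)*(P + y) = (-3*(7 + 5))*(64 + 22) = -3*12*86 = -36*86 = -3096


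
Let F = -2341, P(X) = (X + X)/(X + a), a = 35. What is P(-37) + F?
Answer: -2304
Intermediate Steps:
P(X) = 2*X/(35 + X) (P(X) = (X + X)/(X + 35) = (2*X)/(35 + X) = 2*X/(35 + X))
P(-37) + F = 2*(-37)/(35 - 37) - 2341 = 2*(-37)/(-2) - 2341 = 2*(-37)*(-1/2) - 2341 = 37 - 2341 = -2304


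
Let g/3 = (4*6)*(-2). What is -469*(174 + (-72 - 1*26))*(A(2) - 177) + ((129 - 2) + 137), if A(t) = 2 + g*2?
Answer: 16503436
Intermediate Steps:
g = -144 (g = 3*((4*6)*(-2)) = 3*(24*(-2)) = 3*(-48) = -144)
A(t) = -286 (A(t) = 2 - 144*2 = 2 - 288 = -286)
-469*(174 + (-72 - 1*26))*(A(2) - 177) + ((129 - 2) + 137) = -469*(174 + (-72 - 1*26))*(-286 - 177) + ((129 - 2) + 137) = -469*(174 + (-72 - 26))*(-463) + (127 + 137) = -469*(174 - 98)*(-463) + 264 = -35644*(-463) + 264 = -469*(-35188) + 264 = 16503172 + 264 = 16503436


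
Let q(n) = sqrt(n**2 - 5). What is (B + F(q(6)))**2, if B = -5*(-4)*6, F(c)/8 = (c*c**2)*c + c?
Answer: 60966848 + 124928*sqrt(31) ≈ 6.1662e+7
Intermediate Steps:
q(n) = sqrt(-5 + n**2)
F(c) = 8*c + 8*c**4 (F(c) = 8*((c*c**2)*c + c) = 8*(c**3*c + c) = 8*(c**4 + c) = 8*(c + c**4) = 8*c + 8*c**4)
B = 120 (B = 20*6 = 120)
(B + F(q(6)))**2 = (120 + 8*sqrt(-5 + 6**2)*(1 + (sqrt(-5 + 6**2))**3))**2 = (120 + 8*sqrt(-5 + 36)*(1 + (sqrt(-5 + 36))**3))**2 = (120 + 8*sqrt(31)*(1 + (sqrt(31))**3))**2 = (120 + 8*sqrt(31)*(1 + 31*sqrt(31)))**2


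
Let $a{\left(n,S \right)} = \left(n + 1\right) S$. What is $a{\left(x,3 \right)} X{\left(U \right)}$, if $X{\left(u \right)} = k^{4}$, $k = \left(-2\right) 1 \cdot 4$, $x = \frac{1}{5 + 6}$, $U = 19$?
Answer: $\frac{147456}{11} \approx 13405.0$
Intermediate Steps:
$x = \frac{1}{11} \approx 0.090909$
$k = -8$ ($k = \left(-2\right) 4 = -8$)
$a{\left(n,S \right)} = S \left(1 + n\right)$ ($a{\left(n,S \right)} = \left(1 + n\right) S = S \left(1 + n\right)$)
$X{\left(u \right)} = 4096$ ($X{\left(u \right)} = \left(-8\right)^{4} = 4096$)
$a{\left(x,3 \right)} X{\left(U \right)} = 3 \left(1 + \frac{1}{11}\right) 4096 = 3 \cdot \frac{12}{11} \cdot 4096 = \frac{36}{11} \cdot 4096 = \frac{147456}{11}$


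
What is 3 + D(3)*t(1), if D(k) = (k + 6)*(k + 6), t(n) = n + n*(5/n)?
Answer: 489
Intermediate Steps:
t(n) = 5 + n (t(n) = n + 5 = 5 + n)
D(k) = (6 + k)² (D(k) = (6 + k)*(6 + k) = (6 + k)²)
3 + D(3)*t(1) = 3 + (6 + 3)²*(5 + 1) = 3 + 9²*6 = 3 + 81*6 = 3 + 486 = 489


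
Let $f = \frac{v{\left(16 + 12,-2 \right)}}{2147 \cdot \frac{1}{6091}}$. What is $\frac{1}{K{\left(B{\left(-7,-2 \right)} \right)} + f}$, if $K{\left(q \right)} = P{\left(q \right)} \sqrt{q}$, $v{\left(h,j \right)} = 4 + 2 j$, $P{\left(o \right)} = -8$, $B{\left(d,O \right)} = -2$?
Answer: $\frac{i \sqrt{2}}{16} \approx 0.088388 i$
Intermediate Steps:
$K{\left(q \right)} = - 8 \sqrt{q}$
$f = 0$ ($f = \frac{4 + 2 \left(-2\right)}{2147 \cdot \frac{1}{6091}} = \frac{4 - 4}{2147 \cdot \frac{1}{6091}} = \frac{0}{\frac{2147}{6091}} = 0 \cdot \frac{6091}{2147} = 0$)
$\frac{1}{K{\left(B{\left(-7,-2 \right)} \right)} + f} = \frac{1}{- 8 \sqrt{-2} + 0} = \frac{1}{- 8 i \sqrt{2} + 0} = \frac{1}{\left(-8\right) i \sqrt{2}} = \frac{i \sqrt{2}}{16}$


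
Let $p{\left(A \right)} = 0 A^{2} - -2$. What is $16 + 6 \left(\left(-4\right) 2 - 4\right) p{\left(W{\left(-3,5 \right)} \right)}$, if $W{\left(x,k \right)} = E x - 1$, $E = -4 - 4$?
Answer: $-128$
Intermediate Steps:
$E = -8$ ($E = -4 - 4 = -8$)
$W{\left(x,k \right)} = -1 - 8 x$ ($W{\left(x,k \right)} = - 8 x - 1 = -1 - 8 x$)
$p{\left(A \right)} = 2$ ($p{\left(A \right)} = 0 + 2 = 2$)
$16 + 6 \left(\left(-4\right) 2 - 4\right) p{\left(W{\left(-3,5 \right)} \right)} = 16 + 6 \left(\left(-4\right) 2 - 4\right) 2 = 16 + 6 \left(-8 - 4\right) 2 = 16 + 6 \left(\left(-12\right) 2\right) = 16 + 6 \left(-24\right) = 16 - 144 = -128$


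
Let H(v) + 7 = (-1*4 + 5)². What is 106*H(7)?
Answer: -636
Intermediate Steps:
H(v) = -6 (H(v) = -7 + (-1*4 + 5)² = -7 + (-4 + 5)² = -7 + 1² = -7 + 1 = -6)
106*H(7) = 106*(-6) = -636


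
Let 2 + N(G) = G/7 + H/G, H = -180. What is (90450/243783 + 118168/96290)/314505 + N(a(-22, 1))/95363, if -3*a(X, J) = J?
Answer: 171763180401638867/30421112249405685675 ≈ 0.0056462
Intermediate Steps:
a(X, J) = -J/3
N(G) = -2 - 180/G + G/7 (N(G) = -2 + (G/7 - 180/G) = -2 + (-180/G + G/7) = -2 - 180/G + G/7)
(90450/243783 + 118168/96290)/314505 + N(a(-22, 1))/95363 = (90450/243783 + 118168/96290)/314505 + (-2 - 180/((-⅓*1)) + (-⅓*1)/7)/95363 = (90450*(1/243783) + 118168*(1/96290))*(1/314505) + (-2 - 180/(-⅓) + (⅐)*(-⅓))*(1/95363) = (3350/9029 + 59084/48145)*(1/314505) + (-2 - 180*(-3) - 1/21)*(1/95363) = (694755186/434701205)*(1/314505) + (-2 + 540 - 1/21)*(1/95363) = 231585062/45571900826175 + (11297/21)*(1/95363) = 231585062/45571900826175 + 11297/2002623 = 171763180401638867/30421112249405685675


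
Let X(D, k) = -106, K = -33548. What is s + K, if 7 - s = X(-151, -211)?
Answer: -33435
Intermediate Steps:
s = 113 (s = 7 - 1*(-106) = 7 + 106 = 113)
s + K = 113 - 33548 = -33435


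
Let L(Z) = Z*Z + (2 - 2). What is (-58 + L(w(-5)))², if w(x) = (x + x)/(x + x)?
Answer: 3249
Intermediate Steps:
w(x) = 1 (w(x) = (2*x)/((2*x)) = (2*x)*(1/(2*x)) = 1)
L(Z) = Z² (L(Z) = Z² + 0 = Z²)
(-58 + L(w(-5)))² = (-58 + 1²)² = (-58 + 1)² = (-57)² = 3249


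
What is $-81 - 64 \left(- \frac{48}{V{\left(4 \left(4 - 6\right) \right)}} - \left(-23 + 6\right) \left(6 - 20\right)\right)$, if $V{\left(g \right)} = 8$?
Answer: $15535$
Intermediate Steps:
$-81 - 64 \left(- \frac{48}{V{\left(4 \left(4 - 6\right) \right)}} - \left(-23 + 6\right) \left(6 - 20\right)\right) = -81 - 64 \left(- \frac{48}{8} - \left(-23 + 6\right) \left(6 - 20\right)\right) = -81 - 64 \left(\left(-48\right) \frac{1}{8} - \left(-17\right) \left(-14\right)\right) = -81 - 64 \left(-6 - 238\right) = -81 - -15616 = -81 + 15616 = 15535$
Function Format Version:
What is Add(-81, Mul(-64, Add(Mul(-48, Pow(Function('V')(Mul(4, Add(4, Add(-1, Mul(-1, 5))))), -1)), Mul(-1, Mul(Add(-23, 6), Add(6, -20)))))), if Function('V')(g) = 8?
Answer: 15535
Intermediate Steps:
Add(-81, Mul(-64, Add(Mul(-48, Pow(Function('V')(Mul(4, Add(4, Add(-1, Mul(-1, 5))))), -1)), Mul(-1, Mul(Add(-23, 6), Add(6, -20)))))) = Add(-81, Mul(-64, Add(Mul(-48, Pow(8, -1)), Mul(-1, Mul(Add(-23, 6), Add(6, -20)))))) = Add(-81, Mul(-64, Add(Mul(-48, Rational(1, 8)), Mul(-1, Mul(-17, -14))))) = Add(-81, Mul(-64, Add(-6, Mul(-1, 238)))) = Add(-81, Mul(-64, Add(-6, -238))) = Add(-81, Mul(-64, -244)) = Add(-81, 15616) = 15535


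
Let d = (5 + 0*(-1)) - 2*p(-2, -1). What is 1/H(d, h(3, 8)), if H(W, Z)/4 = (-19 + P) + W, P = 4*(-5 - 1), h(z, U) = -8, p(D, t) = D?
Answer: -1/136 ≈ -0.0073529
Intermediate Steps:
d = 9 (d = (5 + 0*(-1)) - 2*(-2) = (5 + 0) + 4 = 5 + 4 = 9)
P = -24 (P = 4*(-6) = -24)
H(W, Z) = -172 + 4*W (H(W, Z) = 4*((-19 - 24) + W) = 4*(-43 + W) = -172 + 4*W)
1/H(d, h(3, 8)) = 1/(-172 + 4*9) = 1/(-172 + 36) = 1/(-136) = -1/136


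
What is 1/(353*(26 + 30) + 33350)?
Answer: 1/53118 ≈ 1.8826e-5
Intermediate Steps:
1/(353*(26 + 30) + 33350) = 1/(353*56 + 33350) = 1/(19768 + 33350) = 1/53118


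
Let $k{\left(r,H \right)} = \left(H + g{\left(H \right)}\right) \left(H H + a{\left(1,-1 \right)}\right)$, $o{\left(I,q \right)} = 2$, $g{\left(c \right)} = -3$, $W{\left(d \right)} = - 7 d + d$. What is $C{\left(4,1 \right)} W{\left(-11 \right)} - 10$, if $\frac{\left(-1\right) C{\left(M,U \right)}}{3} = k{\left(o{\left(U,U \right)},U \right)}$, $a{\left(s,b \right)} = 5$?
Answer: $2366$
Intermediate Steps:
$W{\left(d \right)} = - 6 d$
$k{\left(r,H \right)} = \left(-3 + H\right) \left(5 + H^{2}\right)$ ($k{\left(r,H \right)} = \left(H - 3\right) \left(H H + 5\right) = \left(-3 + H\right) \left(H^{2} + 5\right) = \left(-3 + H\right) \left(5 + H^{2}\right)$)
$C{\left(M,U \right)} = 45 - 15 U - 3 U^{3} + 9 U^{2}$ ($C{\left(M,U \right)} = - 3 \left(-15 + U^{3} - 3 U^{2} + 5 U\right) = 45 - 15 U - 3 U^{3} + 9 U^{2}$)
$C{\left(4,1 \right)} W{\left(-11 \right)} - 10 = \left(45 - 15 - 3 \cdot 1^{3} + 9 \cdot 1^{2}\right) \left(\left(-6\right) \left(-11\right)\right) - 10 = \left(45 - 15 - 3 + 9 \cdot 1\right) 66 - 10 = \left(45 - 15 - 3 + 9\right) 66 - 10 = 36 \cdot 66 - 10 = 2376 - 10 = 2366$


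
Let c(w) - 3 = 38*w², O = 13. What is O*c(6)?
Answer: 17823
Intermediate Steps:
c(w) = 3 + 38*w²
O*c(6) = 13*(3 + 38*6²) = 13*(3 + 38*36) = 13*(3 + 1368) = 13*1371 = 17823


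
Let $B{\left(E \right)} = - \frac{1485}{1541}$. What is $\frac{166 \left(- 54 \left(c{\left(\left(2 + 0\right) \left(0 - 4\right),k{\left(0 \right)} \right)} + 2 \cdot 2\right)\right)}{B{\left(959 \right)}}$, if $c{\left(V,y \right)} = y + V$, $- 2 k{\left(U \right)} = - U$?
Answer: $- \frac{2046448}{55} \approx -37208.0$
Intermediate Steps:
$k{\left(U \right)} = \frac{U}{2}$ ($k{\left(U \right)} = - \frac{\left(-1\right) U}{2} = \frac{U}{2}$)
$c{\left(V,y \right)} = V + y$
$B{\left(E \right)} = - \frac{1485}{1541}$ ($B{\left(E \right)} = \left(-1485\right) \frac{1}{1541} = - \frac{1485}{1541}$)
$\frac{166 \left(- 54 \left(c{\left(\left(2 + 0\right) \left(0 - 4\right),k{\left(0 \right)} \right)} + 2 \cdot 2\right)\right)}{B{\left(959 \right)}} = \frac{166 \left(- 54 \left(\left(\left(2 + 0\right) \left(0 - 4\right) + \frac{1}{2} \cdot 0\right) + 2 \cdot 2\right)\right)}{- \frac{1485}{1541}} = 166 \left(- 54 \left(\left(2 \left(-4\right) + 0\right) + 4\right)\right) \left(- \frac{1541}{1485}\right) = 166 \left(- 54 \left(\left(-8 + 0\right) + 4\right)\right) \left(- \frac{1541}{1485}\right) = 166 \left(- 54 \left(-8 + 4\right)\right) \left(- \frac{1541}{1485}\right) = 166 \left(\left(-54\right) \left(-4\right)\right) \left(- \frac{1541}{1485}\right) = 166 \cdot 216 \left(- \frac{1541}{1485}\right) = 35856 \left(- \frac{1541}{1485}\right) = - \frac{2046448}{55}$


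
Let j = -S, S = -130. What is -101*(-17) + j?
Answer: 1847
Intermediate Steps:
j = 130 (j = -1*(-130) = 130)
-101*(-17) + j = -101*(-17) + 130 = 1717 + 130 = 1847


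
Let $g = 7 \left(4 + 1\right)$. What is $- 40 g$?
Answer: $-1400$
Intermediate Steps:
$g = 35$ ($g = 7 \cdot 5 = 35$)
$- 40 g = \left(-40\right) 35 = -1400$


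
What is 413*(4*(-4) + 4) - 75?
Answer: -5031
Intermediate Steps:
413*(4*(-4) + 4) - 75 = 413*(-16 + 4) - 75 = 413*(-12) - 75 = -4956 - 75 = -5031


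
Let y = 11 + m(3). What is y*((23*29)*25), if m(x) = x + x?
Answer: 283475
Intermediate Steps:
m(x) = 2*x
y = 17 (y = 11 + 2*3 = 11 + 6 = 17)
y*((23*29)*25) = 17*((23*29)*25) = 17*(667*25) = 17*16675 = 283475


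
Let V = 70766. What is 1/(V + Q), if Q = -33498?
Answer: 1/37268 ≈ 2.6833e-5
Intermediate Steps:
1/(V + Q) = 1/(70766 - 33498) = 1/37268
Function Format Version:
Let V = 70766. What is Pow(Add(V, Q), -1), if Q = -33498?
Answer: Rational(1, 37268) ≈ 2.6833e-5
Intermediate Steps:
Pow(Add(V, Q), -1) = Pow(Add(70766, -33498), -1) = Pow(37268, -1) = Rational(1, 37268)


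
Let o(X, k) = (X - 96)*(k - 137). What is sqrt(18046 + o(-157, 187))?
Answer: 2*sqrt(1349) ≈ 73.458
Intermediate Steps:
o(X, k) = (-137 + k)*(-96 + X) (o(X, k) = (-96 + X)*(-137 + k) = (-137 + k)*(-96 + X))
sqrt(18046 + o(-157, 187)) = sqrt(18046 + (13152 - 137*(-157) - 96*187 - 157*187)) = sqrt(18046 + (13152 + 21509 - 17952 - 29359)) = sqrt(18046 - 12650) = sqrt(5396) = 2*sqrt(1349)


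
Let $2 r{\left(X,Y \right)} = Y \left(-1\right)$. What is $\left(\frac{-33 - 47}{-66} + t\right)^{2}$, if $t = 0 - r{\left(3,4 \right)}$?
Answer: $\frac{11236}{1089} \approx 10.318$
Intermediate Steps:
$r{\left(X,Y \right)} = - \frac{Y}{2}$ ($r{\left(X,Y \right)} = \frac{Y \left(-1\right)}{2} = \frac{\left(-1\right) Y}{2} = - \frac{Y}{2}$)
$t = 2$ ($t = 0 - \left(- \frac{1}{2}\right) 4 = 0 - -2 = 0 + 2 = 2$)
$\left(\frac{-33 - 47}{-66} + t\right)^{2} = \left(\frac{-33 - 47}{-66} + 2\right)^{2} = \left(\left(-80\right) \left(- \frac{1}{66}\right) + 2\right)^{2} = \left(\frac{40}{33} + 2\right)^{2} = \left(\frac{106}{33}\right)^{2} = \frac{11236}{1089}$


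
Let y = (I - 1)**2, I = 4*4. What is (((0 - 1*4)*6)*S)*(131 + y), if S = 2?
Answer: -17088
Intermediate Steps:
I = 16
y = 225 (y = (16 - 1)**2 = 15**2 = 225)
(((0 - 1*4)*6)*S)*(131 + y) = (((0 - 1*4)*6)*2)*(131 + 225) = (((0 - 4)*6)*2)*356 = (-4*6*2)*356 = -24*2*356 = -48*356 = -17088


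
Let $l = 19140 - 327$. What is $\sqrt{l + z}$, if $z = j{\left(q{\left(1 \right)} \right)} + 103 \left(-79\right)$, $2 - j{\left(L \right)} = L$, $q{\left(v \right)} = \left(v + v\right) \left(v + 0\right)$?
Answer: $2 \sqrt{2669} \approx 103.32$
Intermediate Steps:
$q{\left(v \right)} = 2 v^{2}$ ($q{\left(v \right)} = 2 v v = 2 v^{2}$)
$j{\left(L \right)} = 2 - L$
$z = -8137$ ($z = \left(2 - 2 \cdot 1^{2}\right) + 103 \left(-79\right) = \left(2 - 2 \cdot 1\right) - 8137 = \left(2 - 2\right) - 8137 = 0 - 8137 = -8137$)
$l = 18813$ ($l = 19140 - 327 = 18813$)
$\sqrt{l + z} = \sqrt{18813 - 8137} = \sqrt{10676} = 2 \sqrt{2669}$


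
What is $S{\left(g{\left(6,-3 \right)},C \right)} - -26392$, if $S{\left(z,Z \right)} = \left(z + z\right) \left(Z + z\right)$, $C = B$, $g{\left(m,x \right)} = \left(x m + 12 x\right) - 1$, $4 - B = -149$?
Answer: $15612$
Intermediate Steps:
$B = 153$ ($B = 4 - -149 = 4 + 149 = 153$)
$g{\left(m,x \right)} = -1 + 12 x + m x$ ($g{\left(m,x \right)} = \left(m x + 12 x\right) - 1 = \left(12 x + m x\right) - 1 = -1 + 12 x + m x$)
$C = 153$
$S{\left(z,Z \right)} = 2 z \left(Z + z\right)$
$S{\left(g{\left(6,-3 \right)},C \right)} - -26392 = 2 \left(-1 + 12 \left(-3\right) + 6 \left(-3\right)\right) \left(153 + \left(-1 + 12 \left(-3\right) + 6 \left(-3\right)\right)\right) - -26392 = 2 \left(-1 - 36 - 18\right) \left(153 - 55\right) + 26392 = 2 \left(-55\right) \left(153 - 55\right) + 26392 = 2 \left(-55\right) 98 + 26392 = -10780 + 26392 = 15612$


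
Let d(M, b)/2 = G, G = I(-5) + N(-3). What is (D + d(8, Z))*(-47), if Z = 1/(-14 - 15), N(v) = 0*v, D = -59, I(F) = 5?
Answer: 2303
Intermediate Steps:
N(v) = 0
Z = -1/29 (Z = 1/(-29) = -1/29 ≈ -0.034483)
G = 5 (G = 5 + 0 = 5)
d(M, b) = 10 (d(M, b) = 2*5 = 10)
(D + d(8, Z))*(-47) = (-59 + 10)*(-47) = -49*(-47) = 2303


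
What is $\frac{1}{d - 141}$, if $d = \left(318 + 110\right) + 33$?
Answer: $\frac{1}{320} \approx 0.003125$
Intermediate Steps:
$d = 461$ ($d = 428 + 33 = 461$)
$\frac{1}{d - 141} = \frac{1}{461 - 141} = \frac{1}{320}$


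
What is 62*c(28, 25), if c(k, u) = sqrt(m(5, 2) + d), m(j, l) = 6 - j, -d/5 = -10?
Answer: 62*sqrt(51) ≈ 442.77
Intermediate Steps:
d = 50 (d = -5*(-10) = 50)
c(k, u) = sqrt(51) (c(k, u) = sqrt((6 - 1*5) + 50) = sqrt((6 - 5) + 50) = sqrt(1 + 50) = sqrt(51))
62*c(28, 25) = 62*sqrt(51)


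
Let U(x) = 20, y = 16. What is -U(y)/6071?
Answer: -20/6071 ≈ -0.0032943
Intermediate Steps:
-U(y)/6071 = -1*20/6071 = -20*1/6071 = -20/6071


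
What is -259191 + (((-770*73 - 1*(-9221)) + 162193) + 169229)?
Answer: 25242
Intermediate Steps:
-259191 + (((-770*73 - 1*(-9221)) + 162193) + 169229) = -259191 + (((-56210 + 9221) + 162193) + 169229) = -259191 + ((-46989 + 162193) + 169229) = -259191 + (115204 + 169229) = -259191 + 284433 = 25242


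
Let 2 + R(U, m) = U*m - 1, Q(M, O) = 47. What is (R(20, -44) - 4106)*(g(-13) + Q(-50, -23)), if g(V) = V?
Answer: -169626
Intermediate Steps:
R(U, m) = -3 + U*m (R(U, m) = -2 + (U*m - 1) = -2 + (-1 + U*m) = -3 + U*m)
(R(20, -44) - 4106)*(g(-13) + Q(-50, -23)) = ((-3 + 20*(-44)) - 4106)*(-13 + 47) = ((-3 - 880) - 4106)*34 = (-883 - 4106)*34 = -4989*34 = -169626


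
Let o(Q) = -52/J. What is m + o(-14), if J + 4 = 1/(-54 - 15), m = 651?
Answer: 183915/277 ≈ 663.95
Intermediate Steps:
J = -277/69 (J = -4 + 1/(-54 - 15) = -4 + 1/(-69) = -4 - 1/69 = -277/69 ≈ -4.0145)
o(Q) = 3588/277 (o(Q) = -52/(-277/69) = -52*(-69/277) = 3588/277)
m + o(-14) = 651 + 3588/277 = 183915/277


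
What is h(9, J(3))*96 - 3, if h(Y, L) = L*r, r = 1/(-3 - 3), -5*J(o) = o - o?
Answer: -3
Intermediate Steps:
J(o) = 0 (J(o) = -(o - o)/5 = -1/5*0 = 0)
r = -1/6 (r = 1/(-6) = -1/6 ≈ -0.16667)
h(Y, L) = -L/6 (h(Y, L) = L*(-1/6) = -L/6)
h(9, J(3))*96 - 3 = -1/6*0*96 - 3 = 0*96 - 3 = 0 - 3 = -3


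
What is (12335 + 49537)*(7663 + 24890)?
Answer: 2014119216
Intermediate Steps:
(12335 + 49537)*(7663 + 24890) = 61872*32553 = 2014119216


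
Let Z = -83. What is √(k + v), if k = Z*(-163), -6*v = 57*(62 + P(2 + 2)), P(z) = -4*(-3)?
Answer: 11*√106 ≈ 113.25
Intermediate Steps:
P(z) = 12
v = -703 (v = -19*(62 + 12)/2 = -19*74/2 = -⅙*4218 = -703)
k = 13529 (k = -83*(-163) = 13529)
√(k + v) = √(13529 - 703) = √12826 = 11*√106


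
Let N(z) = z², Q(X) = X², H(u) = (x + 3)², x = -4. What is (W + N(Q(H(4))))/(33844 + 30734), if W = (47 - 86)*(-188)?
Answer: 7333/64578 ≈ 0.11355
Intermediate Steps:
W = 7332 (W = -39*(-188) = 7332)
H(u) = 1 (H(u) = (-4 + 3)² = (-1)² = 1)
(W + N(Q(H(4))))/(33844 + 30734) = (7332 + (1²)²)/(33844 + 30734) = (7332 + 1²)/64578 = (7332 + 1)*(1/64578) = 7333*(1/64578) = 7333/64578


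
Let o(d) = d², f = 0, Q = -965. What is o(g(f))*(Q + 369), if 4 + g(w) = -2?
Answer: -21456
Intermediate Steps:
g(w) = -6 (g(w) = -4 - 2 = -6)
o(g(f))*(Q + 369) = (-6)²*(-965 + 369) = 36*(-596) = -21456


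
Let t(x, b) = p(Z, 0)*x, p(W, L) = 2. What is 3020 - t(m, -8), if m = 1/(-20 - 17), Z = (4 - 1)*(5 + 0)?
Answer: 111742/37 ≈ 3020.1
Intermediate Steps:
Z = 15 (Z = 3*5 = 15)
m = -1/37 (m = 1/(-37) = -1/37 ≈ -0.027027)
t(x, b) = 2*x
3020 - t(m, -8) = 3020 - 2*(-1)/37 = 3020 - 1*(-2/37) = 3020 + 2/37 = 111742/37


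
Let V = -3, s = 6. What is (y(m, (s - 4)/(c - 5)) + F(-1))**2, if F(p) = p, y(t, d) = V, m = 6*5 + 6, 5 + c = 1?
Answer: 16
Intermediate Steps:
c = -4 (c = -5 + 1 = -4)
m = 36 (m = 30 + 6 = 36)
y(t, d) = -3
(y(m, (s - 4)/(c - 5)) + F(-1))**2 = (-3 - 1)**2 = (-4)**2 = 16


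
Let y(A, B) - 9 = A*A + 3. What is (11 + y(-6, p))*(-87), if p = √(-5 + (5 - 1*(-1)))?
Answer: -5133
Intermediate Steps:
p = 1 (p = √(-5 + (5 + 1)) = √(-5 + 6) = √1 = 1)
y(A, B) = 12 + A² (y(A, B) = 9 + (A*A + 3) = 9 + (A² + 3) = 9 + (3 + A²) = 12 + A²)
(11 + y(-6, p))*(-87) = (11 + (12 + (-6)²))*(-87) = (11 + (12 + 36))*(-87) = (11 + 48)*(-87) = 59*(-87) = -5133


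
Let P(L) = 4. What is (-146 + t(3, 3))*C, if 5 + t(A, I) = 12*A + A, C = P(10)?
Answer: -448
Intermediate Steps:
C = 4
t(A, I) = -5 + 13*A (t(A, I) = -5 + (12*A + A) = -5 + 13*A)
(-146 + t(3, 3))*C = (-146 + (-5 + 13*3))*4 = (-146 + (-5 + 39))*4 = (-146 + 34)*4 = -112*4 = -448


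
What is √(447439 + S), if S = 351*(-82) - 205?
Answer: 2*√104613 ≈ 646.88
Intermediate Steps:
S = -28987 (S = -28782 - 205 = -28987)
√(447439 + S) = √(447439 - 28987) = √418452 = 2*√104613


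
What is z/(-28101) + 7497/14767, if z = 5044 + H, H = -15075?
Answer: 358800974/414967467 ≈ 0.86465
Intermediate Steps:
z = -10031 (z = 5044 - 15075 = -10031)
z/(-28101) + 7497/14767 = -10031/(-28101) + 7497/14767 = -10031*(-1/28101) + 7497*(1/14767) = 10031/28101 + 7497/14767 = 358800974/414967467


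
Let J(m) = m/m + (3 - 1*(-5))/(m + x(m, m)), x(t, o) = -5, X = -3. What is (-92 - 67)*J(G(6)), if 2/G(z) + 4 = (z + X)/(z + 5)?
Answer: 16059/227 ≈ 70.745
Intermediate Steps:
G(z) = 2/(-4 + (-3 + z)/(5 + z)) (G(z) = 2/(-4 + (z - 3)/(z + 5)) = 2/(-4 + (-3 + z)/(5 + z)))
J(m) = 1 + 8/(-5 + m) (J(m) = m/m + (3 - 1*(-5))/(m - 5) = 1 + (3 + 5)/(-5 + m) = 1 + 8/(-5 + m))
(-92 - 67)*J(G(6)) = (-92 - 67)*((3 + 2*(-5 - 1*6)/(23 + 3*6))/(-5 + 2*(-5 - 1*6)/(23 + 3*6))) = -159*(3 + 2*(-5 - 6)/(23 + 18))/(-5 + 2*(-5 - 6)/(23 + 18)) = -159*(3 + 2*(-11)/41)/(-5 + 2*(-11)/41) = -159*(3 + 2*(1/41)*(-11))/(-5 + 2*(1/41)*(-11)) = -159*(3 - 22/41)/(-5 - 22/41) = -159*101/((-227/41)*41) = -(-6519)*101/(227*41) = -159*(-101/227) = 16059/227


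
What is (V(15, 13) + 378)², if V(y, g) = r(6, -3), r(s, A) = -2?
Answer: 141376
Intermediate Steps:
V(y, g) = -2
(V(15, 13) + 378)² = (-2 + 378)² = 376² = 141376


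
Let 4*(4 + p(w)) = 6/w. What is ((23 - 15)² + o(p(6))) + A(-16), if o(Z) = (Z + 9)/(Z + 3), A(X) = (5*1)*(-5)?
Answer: 32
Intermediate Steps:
A(X) = -25 (A(X) = 5*(-5) = -25)
p(w) = -4 + 3/(2*w) (p(w) = -4 + (6/w)/4 = -4 + 3/(2*w))
o(Z) = (9 + Z)/(3 + Z)
((23 - 15)² + o(p(6))) + A(-16) = ((23 - 15)² + (9 + (-4 + (3/2)/6))/(3 + (-4 + (3/2)/6))) - 25 = (8² + (9 + (-4 + (3/2)*(⅙)))/(3 + (-4 + (3/2)*(⅙)))) - 25 = (64 + (9 + (-4 + ¼))/(3 + (-4 + ¼))) - 25 = (64 + (9 - 15/4)/(3 - 15/4)) - 25 = (64 + (21/4)/(-¾)) - 25 = (64 - 4/3*21/4) - 25 = (64 - 7) - 25 = 57 - 25 = 32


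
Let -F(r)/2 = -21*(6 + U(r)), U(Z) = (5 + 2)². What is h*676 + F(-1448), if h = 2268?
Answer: 1535478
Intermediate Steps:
U(Z) = 49 (U(Z) = 7² = 49)
F(r) = 2310 (F(r) = -(-42)*(6 + 49) = -(-42)*55 = -2*(-1155) = 2310)
h*676 + F(-1448) = 2268*676 + 2310 = 1533168 + 2310 = 1535478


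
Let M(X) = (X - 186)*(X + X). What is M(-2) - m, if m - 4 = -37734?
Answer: 38482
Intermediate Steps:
m = -37730 (m = 4 - 37734 = -37730)
M(X) = 2*X*(-186 + X) (M(X) = (-186 + X)*(2*X) = 2*X*(-186 + X))
M(-2) - m = 2*(-2)*(-186 - 2) - 1*(-37730) = 2*(-2)*(-188) + 37730 = 752 + 37730 = 38482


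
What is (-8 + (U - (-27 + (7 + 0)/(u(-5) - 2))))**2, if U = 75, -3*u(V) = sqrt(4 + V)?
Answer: 12988375/1369 - 151368*I/1369 ≈ 9487.5 - 110.57*I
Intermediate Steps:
u(V) = -sqrt(4 + V)/3
(-8 + (U - (-27 + (7 + 0)/(u(-5) - 2))))**2 = (-8 + (75 - (-27 + (7 + 0)/(-sqrt(4 - 5)/3 - 2))))**2 = (-8 + (75 - (-27 + 7/(-I/3 - 2))))**2 = (-8 + (75 - (-27 + 7/(-2 - I/3))))**2 = (-8 + (75 - (-27 + 7*(9*(-2 + I/3)/37))))**2 = (-8 + (75 - (-27 + 63*(-2 + I/3)/37)))**2 = (-8 + (75 + (27 - 63*(-2 + I/3)/37)))**2 = (-8 + (102 - 63*(-2 + I/3)/37))**2 = (94 - 63*(-2 + I/3)/37)**2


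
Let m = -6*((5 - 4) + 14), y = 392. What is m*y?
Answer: -35280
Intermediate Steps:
m = -90 (m = -6*(1 + 14) = -6*15 = -90)
m*y = -90*392 = -35280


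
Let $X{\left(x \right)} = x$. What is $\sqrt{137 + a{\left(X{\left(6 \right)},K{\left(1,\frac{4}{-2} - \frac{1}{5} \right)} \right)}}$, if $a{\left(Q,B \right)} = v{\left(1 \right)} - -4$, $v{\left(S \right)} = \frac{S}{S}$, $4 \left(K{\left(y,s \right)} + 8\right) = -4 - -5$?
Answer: $\sqrt{142} \approx 11.916$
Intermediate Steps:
$K{\left(y,s \right)} = - \frac{31}{4}$ ($K{\left(y,s \right)} = -8 + \frac{-4 - -5}{4} = -8 + \frac{-4 + 5}{4} = -8 + \frac{1}{4} \cdot 1 = -8 + \frac{1}{4} = - \frac{31}{4}$)
$v{\left(S \right)} = 1$
$a{\left(Q,B \right)} = 5$ ($a{\left(Q,B \right)} = 1 - -4 = 1 + 4 = 5$)
$\sqrt{137 + a{\left(X{\left(6 \right)},K{\left(1,\frac{4}{-2} - \frac{1}{5} \right)} \right)}} = \sqrt{137 + 5} = \sqrt{142}$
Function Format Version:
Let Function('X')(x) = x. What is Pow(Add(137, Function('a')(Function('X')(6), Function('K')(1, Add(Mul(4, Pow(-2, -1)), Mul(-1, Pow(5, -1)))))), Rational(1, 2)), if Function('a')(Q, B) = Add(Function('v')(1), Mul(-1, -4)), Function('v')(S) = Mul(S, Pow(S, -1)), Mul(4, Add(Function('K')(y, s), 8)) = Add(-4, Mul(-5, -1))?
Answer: Pow(142, Rational(1, 2)) ≈ 11.916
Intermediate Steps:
Function('K')(y, s) = Rational(-31, 4) (Function('K')(y, s) = Add(-8, Mul(Rational(1, 4), Add(-4, Mul(-5, -1)))) = Add(-8, Mul(Rational(1, 4), Add(-4, 5))) = Add(-8, Mul(Rational(1, 4), 1)) = Add(-8, Rational(1, 4)) = Rational(-31, 4))
Function('v')(S) = 1
Function('a')(Q, B) = 5 (Function('a')(Q, B) = Add(1, Mul(-1, -4)) = Add(1, 4) = 5)
Pow(Add(137, Function('a')(Function('X')(6), Function('K')(1, Add(Mul(4, Pow(-2, -1)), Mul(-1, Pow(5, -1)))))), Rational(1, 2)) = Pow(Add(137, 5), Rational(1, 2)) = Pow(142, Rational(1, 2))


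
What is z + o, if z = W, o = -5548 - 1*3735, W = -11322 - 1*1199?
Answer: -21804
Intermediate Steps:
W = -12521 (W = -11322 - 1199 = -12521)
o = -9283 (o = -5548 - 3735 = -9283)
z = -12521
z + o = -12521 - 9283 = -21804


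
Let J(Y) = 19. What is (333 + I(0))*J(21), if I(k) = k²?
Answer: 6327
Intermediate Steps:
(333 + I(0))*J(21) = (333 + 0²)*19 = (333 + 0)*19 = 333*19 = 6327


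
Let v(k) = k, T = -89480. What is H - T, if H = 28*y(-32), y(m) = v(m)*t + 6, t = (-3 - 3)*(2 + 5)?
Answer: 127280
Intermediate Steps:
t = -42 (t = -6*7 = -42)
y(m) = 6 - 42*m (y(m) = m*(-42) + 6 = -42*m + 6 = 6 - 42*m)
H = 37800 (H = 28*(6 - 42*(-32)) = 28*(6 + 1344) = 28*1350 = 37800)
H - T = 37800 - 1*(-89480) = 37800 + 89480 = 127280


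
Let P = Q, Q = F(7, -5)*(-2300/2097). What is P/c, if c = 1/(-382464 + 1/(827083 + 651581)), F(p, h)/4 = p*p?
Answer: 31867939405153250/387594801 ≈ 8.2220e+7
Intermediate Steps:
F(p, h) = 4*p**2 (F(p, h) = 4*(p*p) = 4*p**2)
Q = -450800/2097 (Q = (4*7**2)*(-2300/2097) = (4*49)*(-2300*1/2097) = 196*(-2300/2097) = -450800/2097 ≈ -214.97)
P = -450800/2097 ≈ -214.97
c = -1478664/565535748095 (c = 1/(-382464 + 1/1478664) = 1/(-565535748095/1478664) = -1478664/565535748095 ≈ -2.6146e-6)
P/c = -450800/(2097*(-1478664/565535748095)) = -450800/2097*(-565535748095/1478664) = 31867939405153250/387594801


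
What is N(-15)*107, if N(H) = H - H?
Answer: 0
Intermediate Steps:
N(H) = 0
N(-15)*107 = 0*107 = 0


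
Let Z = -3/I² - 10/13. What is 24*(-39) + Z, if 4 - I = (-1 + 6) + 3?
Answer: -194887/208 ≈ -936.96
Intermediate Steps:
I = -4 (I = 4 - ((-1 + 6) + 3) = 4 - (5 + 3) = 4 - 1*8 = 4 - 8 = -4)
Z = -199/208 (Z = -3/((-4)²) - 10/13 = -3/16 - 10*1/13 = -3*1/16 - 10/13 = -3/16 - 10/13 = -199/208 ≈ -0.95673)
24*(-39) + Z = 24*(-39) - 199/208 = -936 - 199/208 = -194887/208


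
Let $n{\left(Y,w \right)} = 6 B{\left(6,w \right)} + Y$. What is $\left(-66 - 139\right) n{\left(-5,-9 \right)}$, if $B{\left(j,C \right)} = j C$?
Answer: $67445$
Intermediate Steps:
$B{\left(j,C \right)} = C j$
$n{\left(Y,w \right)} = Y + 36 w$ ($n{\left(Y,w \right)} = 6 w 6 + Y = 6 \cdot 6 w + Y = 36 w + Y = Y + 36 w$)
$\left(-66 - 139\right) n{\left(-5,-9 \right)} = \left(-66 - 139\right) \left(-5 + 36 \left(-9\right)\right) = - 205 \left(-5 - 324\right) = \left(-205\right) \left(-329\right) = 67445$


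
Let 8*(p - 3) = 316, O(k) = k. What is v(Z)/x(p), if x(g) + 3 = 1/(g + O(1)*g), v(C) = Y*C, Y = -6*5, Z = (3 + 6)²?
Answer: 103275/127 ≈ 813.19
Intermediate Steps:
Z = 81 (Z = 9² = 81)
p = 85/2 (p = 3 + (⅛)*316 = 3 + 79/2 = 85/2 ≈ 42.500)
Y = -30
v(C) = -30*C
x(g) = -3 + 1/(2*g) (x(g) = -3 + 1/(g + 1*g) = -3 + 1/(g + g) = -3 + 1/(2*g))
v(Z)/x(p) = (-30*81)/(-3 + 1/(2*(85/2))) = -2430/(-3 + (½)*(2/85)) = -2430/(-3 + 1/85) = -2430/(-254/85) = -2430*(-85/254) = 103275/127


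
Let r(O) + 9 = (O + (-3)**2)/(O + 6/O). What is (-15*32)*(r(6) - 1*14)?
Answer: 70080/7 ≈ 10011.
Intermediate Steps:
r(O) = -9 + (9 + O)/(O + 6/O) (r(O) = -9 + (O + (-3)**2)/(O + 6/O) = -9 + (O + 9)/(O + 6/O) = -9 + (9 + O)/(O + 6/O))
(-15*32)*(r(6) - 1*14) = (-15*32)*((-54 - 8*6**2 + 9*6)/(6 + 6**2) - 1*14) = -480*((-54 - 8*36 + 54)/(6 + 36) - 14) = -480*((-54 - 288 + 54)/42 - 14) = -480*((1/42)*(-288) - 14) = -480*(-48/7 - 14) = -480*(-146/7) = 70080/7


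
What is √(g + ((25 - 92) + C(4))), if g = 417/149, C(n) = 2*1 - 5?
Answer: I*√1491937/149 ≈ 8.1976*I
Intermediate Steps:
C(n) = -3 (C(n) = 2 - 5 = -3)
g = 417/149 (g = 417*(1/149) = 417/149 ≈ 2.7987)
√(g + ((25 - 92) + C(4))) = √(417/149 + ((25 - 92) - 3)) = √(417/149 + (-67 - 3)) = √(417/149 - 70) = √(-10013/149) = I*√1491937/149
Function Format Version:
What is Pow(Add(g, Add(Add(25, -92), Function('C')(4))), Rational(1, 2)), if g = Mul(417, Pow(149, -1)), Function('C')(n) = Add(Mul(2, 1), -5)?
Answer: Mul(Rational(1, 149), I, Pow(1491937, Rational(1, 2))) ≈ Mul(8.1976, I)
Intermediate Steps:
Function('C')(n) = -3 (Function('C')(n) = Add(2, -5) = -3)
g = Rational(417, 149) (g = Mul(417, Rational(1, 149)) = Rational(417, 149) ≈ 2.7987)
Pow(Add(g, Add(Add(25, -92), Function('C')(4))), Rational(1, 2)) = Pow(Add(Rational(417, 149), Add(Add(25, -92), -3)), Rational(1, 2)) = Pow(Add(Rational(417, 149), Add(-67, -3)), Rational(1, 2)) = Pow(Add(Rational(417, 149), -70), Rational(1, 2)) = Pow(Rational(-10013, 149), Rational(1, 2)) = Mul(Rational(1, 149), I, Pow(1491937, Rational(1, 2)))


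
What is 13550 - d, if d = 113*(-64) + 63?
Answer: 20719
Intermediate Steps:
d = -7169 (d = -7232 + 63 = -7169)
13550 - d = 13550 - 1*(-7169) = 13550 + 7169 = 20719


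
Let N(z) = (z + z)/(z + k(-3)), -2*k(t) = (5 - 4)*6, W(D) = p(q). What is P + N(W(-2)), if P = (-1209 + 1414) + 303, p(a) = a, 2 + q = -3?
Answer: 2037/4 ≈ 509.25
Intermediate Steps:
q = -5 (q = -2 - 3 = -5)
W(D) = -5
k(t) = -3 (k(t) = -(5 - 4)*6/2 = -6/2 = -½*6 = -3)
N(z) = 2*z/(-3 + z) (N(z) = (z + z)/(z - 3) = (2*z)/(-3 + z) = 2*z/(-3 + z))
P = 508 (P = 205 + 303 = 508)
P + N(W(-2)) = 508 + 2*(-5)/(-3 - 5) = 508 + 2*(-5)/(-8) = 508 + 2*(-5)*(-⅛) = 508 + 5/4 = 2037/4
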